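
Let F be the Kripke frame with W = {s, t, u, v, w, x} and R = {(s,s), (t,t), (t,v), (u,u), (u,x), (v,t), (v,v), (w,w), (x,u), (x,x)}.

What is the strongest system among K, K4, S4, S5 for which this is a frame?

S5

Transitive (axiom 4): yes — every two-step R-path is closed by a direct edge.
Reflexive (axiom T): yes — every world is R-related to itself.
Euclidean (axiom 5): yes — any two successors of a common world are R-related.
So F validates K, K4, S4, S5. The strongest is S5.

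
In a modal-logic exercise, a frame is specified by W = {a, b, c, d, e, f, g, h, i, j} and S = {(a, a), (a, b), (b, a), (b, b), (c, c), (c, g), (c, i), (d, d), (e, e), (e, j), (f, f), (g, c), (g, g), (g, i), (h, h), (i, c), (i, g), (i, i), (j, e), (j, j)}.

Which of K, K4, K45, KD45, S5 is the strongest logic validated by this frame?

S5

Transitive (axiom 4): yes — every two-step S-path is closed by a direct edge.
Euclidean (axiom 5): yes — any two successors of a common world are S-related.
Serial (axiom D): yes — every world has a successor (e.g. a S a).
Reflexive (axiom T): yes — every world is S-related to itself.
So F validates K, K4, K45, KD45, S5. The strongest is S5.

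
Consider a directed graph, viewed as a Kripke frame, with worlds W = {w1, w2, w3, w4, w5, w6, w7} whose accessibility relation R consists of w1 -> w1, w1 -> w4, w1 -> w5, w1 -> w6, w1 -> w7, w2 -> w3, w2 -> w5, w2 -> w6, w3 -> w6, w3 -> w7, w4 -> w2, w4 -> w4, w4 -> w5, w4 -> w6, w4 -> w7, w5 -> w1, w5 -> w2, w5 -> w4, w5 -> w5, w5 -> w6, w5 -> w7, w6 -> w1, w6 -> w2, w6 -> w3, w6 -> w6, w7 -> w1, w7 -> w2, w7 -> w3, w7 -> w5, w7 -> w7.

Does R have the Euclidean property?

Euclidean: no — w1 R w6 and w1 R w4, but not w6 R w4.

No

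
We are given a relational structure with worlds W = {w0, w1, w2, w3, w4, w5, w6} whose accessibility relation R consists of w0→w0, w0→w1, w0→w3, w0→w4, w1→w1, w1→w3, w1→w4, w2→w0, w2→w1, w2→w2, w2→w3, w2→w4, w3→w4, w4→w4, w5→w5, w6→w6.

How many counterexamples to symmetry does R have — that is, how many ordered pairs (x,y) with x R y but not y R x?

10

Enumerating: (w0,w1), (w0,w3), (w0,w4), (w1,w3), (w1,w4), (w2,w0), (w2,w1), (w2,w3), (w2,w4), (w3,w4).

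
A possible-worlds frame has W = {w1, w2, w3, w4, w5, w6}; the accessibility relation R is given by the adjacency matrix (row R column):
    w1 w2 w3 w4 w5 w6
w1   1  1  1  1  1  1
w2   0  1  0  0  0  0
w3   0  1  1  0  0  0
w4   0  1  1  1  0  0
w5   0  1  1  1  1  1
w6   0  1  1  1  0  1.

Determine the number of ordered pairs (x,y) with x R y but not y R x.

15

Enumerating: (w1,w2), (w1,w3), (w1,w4), (w1,w5), (w1,w6), (w3,w2), (w4,w2), (w4,w3), (w5,w2), (w5,w3), (w5,w4), (w5,w6), (w6,w2), (w6,w3), (w6,w4).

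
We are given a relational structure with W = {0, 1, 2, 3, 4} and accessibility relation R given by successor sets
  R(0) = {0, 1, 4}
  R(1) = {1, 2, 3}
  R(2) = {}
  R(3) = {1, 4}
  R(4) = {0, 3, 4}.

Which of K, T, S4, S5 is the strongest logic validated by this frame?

K

Reflexive (axiom T): no — 2 is not related to itself.
Transitive (axiom 4): no — 0 R 1 and 1 R 2, but not 0 R 2.
Euclidean (axiom 5): no — 0 R 1 and 0 R 4, but not 1 R 4.
So F validates K; T would additionally require R to be reflexive. The strongest is K.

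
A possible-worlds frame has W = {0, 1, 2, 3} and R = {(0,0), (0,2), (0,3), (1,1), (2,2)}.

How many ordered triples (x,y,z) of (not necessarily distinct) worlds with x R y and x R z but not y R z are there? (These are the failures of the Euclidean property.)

5

Enumerating: (0,2,0), (0,2,3), (0,3,0), (0,3,2), (0,3,3).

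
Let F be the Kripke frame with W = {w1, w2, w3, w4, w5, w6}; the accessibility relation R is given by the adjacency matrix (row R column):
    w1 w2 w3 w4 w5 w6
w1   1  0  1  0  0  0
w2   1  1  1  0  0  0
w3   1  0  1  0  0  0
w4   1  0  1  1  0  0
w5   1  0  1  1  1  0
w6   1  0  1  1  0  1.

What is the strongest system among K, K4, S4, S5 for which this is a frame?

S4

Transitive (axiom 4): yes — every two-step R-path is closed by a direct edge.
Reflexive (axiom T): yes — every world is R-related to itself.
Euclidean (axiom 5): no — w5 R w1 and w5 R w4, but not w1 R w4.
So F validates K, K4, S4; S5 would additionally require R to be Euclidean. The strongest is S4.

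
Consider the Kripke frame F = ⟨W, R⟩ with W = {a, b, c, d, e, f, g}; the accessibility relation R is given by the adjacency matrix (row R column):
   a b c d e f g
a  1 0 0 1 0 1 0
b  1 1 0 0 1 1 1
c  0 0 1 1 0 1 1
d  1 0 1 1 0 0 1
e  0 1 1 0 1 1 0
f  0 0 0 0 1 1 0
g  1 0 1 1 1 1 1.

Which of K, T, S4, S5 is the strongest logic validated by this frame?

T

Reflexive (axiom T): yes — every world is R-related to itself.
Transitive (axiom 4): no — a R d and d R c, but not a R c.
Euclidean (axiom 5): no — a R d and a R f, but not d R f.
So F validates K, T; S4 would additionally require R to be transitive. The strongest is T.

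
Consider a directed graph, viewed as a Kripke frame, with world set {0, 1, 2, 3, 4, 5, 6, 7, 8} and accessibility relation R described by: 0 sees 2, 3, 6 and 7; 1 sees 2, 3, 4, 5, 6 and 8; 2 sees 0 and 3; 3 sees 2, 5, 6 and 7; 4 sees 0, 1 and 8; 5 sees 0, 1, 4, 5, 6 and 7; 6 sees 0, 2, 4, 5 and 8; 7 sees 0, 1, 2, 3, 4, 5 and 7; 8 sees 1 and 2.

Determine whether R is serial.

Yes

Serial: yes — every world has a successor (e.g. 0 R 2).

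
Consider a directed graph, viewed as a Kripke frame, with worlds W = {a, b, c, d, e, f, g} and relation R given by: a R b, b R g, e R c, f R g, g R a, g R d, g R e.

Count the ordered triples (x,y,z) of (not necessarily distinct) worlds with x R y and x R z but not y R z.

13

Enumerating: (a,b,b), (b,g,g), (e,c,c), (f,g,g), (g,a,a), (g,a,d), (g,a,e), (g,d,a), (g,d,d), (g,d,e), (g,e,a), (g,e,d), (g,e,e).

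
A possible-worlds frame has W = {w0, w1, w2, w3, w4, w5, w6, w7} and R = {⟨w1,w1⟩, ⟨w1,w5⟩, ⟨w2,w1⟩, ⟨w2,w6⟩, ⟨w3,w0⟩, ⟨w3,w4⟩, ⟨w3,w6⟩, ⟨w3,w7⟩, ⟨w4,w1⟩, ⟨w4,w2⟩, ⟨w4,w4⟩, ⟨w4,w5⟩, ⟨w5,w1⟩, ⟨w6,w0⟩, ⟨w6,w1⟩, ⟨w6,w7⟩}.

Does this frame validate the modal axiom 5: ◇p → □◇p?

The schema 5 characterises exactly the Euclidean frames.
Euclidean: no — w2 R w1 and w2 R w6, but not w1 R w6.

No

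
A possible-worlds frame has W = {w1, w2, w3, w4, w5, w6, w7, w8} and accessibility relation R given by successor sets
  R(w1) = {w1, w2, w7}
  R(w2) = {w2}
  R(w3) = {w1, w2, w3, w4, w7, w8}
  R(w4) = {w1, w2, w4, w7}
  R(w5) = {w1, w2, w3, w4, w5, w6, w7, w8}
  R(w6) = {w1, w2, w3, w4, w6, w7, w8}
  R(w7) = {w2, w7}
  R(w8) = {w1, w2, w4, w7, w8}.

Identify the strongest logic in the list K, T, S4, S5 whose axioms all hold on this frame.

S4

Reflexive (axiom T): yes — every world is R-related to itself.
Transitive (axiom 4): yes — every two-step R-path is closed by a direct edge.
Euclidean (axiom 5): no — w1 R w2 and w1 R w7, but not w2 R w7.
So F validates K, T, S4; S5 would additionally require R to be Euclidean. The strongest is S4.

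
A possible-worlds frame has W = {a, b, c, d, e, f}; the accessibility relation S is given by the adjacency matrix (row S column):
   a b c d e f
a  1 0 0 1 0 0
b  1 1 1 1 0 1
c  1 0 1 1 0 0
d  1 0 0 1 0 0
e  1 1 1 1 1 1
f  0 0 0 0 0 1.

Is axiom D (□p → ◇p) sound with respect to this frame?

Yes

Axiom D corresponds to the accessibility relation being serial.
Serial: yes — every world has a successor (e.g. a S a).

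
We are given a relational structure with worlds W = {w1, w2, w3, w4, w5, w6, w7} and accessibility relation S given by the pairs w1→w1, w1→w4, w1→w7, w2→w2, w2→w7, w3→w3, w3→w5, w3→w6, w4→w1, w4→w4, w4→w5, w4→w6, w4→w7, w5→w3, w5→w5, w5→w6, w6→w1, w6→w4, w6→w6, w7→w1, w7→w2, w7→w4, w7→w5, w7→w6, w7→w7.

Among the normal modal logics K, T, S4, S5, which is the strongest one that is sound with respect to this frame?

Reflexive (axiom T): yes — every world is S-related to itself.
Transitive (axiom 4): no — w1 S w4 and w4 S w5, but not w1 S w5.
Euclidean (axiom 5): no — w3 S w6 and w3 S w5, but not w6 S w5.
So F validates K, T; S4 would additionally require S to be transitive. The strongest is T.

T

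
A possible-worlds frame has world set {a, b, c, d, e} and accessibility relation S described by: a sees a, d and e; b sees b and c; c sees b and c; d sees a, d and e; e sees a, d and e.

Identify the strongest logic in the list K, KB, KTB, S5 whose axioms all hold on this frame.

Symmetric (axiom B): yes — every pair in S has its reverse in S.
Reflexive (axiom T): yes — every world is S-related to itself.
Euclidean (axiom 5): yes — any two successors of a common world are S-related.
So F validates K, KB, KTB, S5. The strongest is S5.

S5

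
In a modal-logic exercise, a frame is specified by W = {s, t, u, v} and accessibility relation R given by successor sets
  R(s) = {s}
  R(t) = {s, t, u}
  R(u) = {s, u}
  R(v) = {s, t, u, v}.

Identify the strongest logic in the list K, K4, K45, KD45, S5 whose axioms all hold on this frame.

K4

Transitive (axiom 4): yes — every two-step R-path is closed by a direct edge.
Euclidean (axiom 5): no — t R s and t R u, but not s R u.
Serial (axiom D): yes — every world has a successor (e.g. s R s).
Reflexive (axiom T): yes — every world is R-related to itself.
So F validates K, K4; K45 would additionally require R to be Euclidean. The strongest is K4.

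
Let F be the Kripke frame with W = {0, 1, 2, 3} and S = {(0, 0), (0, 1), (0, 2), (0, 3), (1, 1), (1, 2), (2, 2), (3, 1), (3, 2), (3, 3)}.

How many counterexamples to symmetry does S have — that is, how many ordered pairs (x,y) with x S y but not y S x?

6

Enumerating: (0,1), (0,2), (0,3), (1,2), (3,1), (3,2).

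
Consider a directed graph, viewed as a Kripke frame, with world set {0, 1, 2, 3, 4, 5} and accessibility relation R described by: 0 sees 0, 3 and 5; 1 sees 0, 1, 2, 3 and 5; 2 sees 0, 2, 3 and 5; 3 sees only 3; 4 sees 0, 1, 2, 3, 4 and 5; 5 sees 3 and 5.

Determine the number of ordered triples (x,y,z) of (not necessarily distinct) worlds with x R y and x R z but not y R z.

Enumerating: (0,3,0), (0,3,5), (0,5,0), (1,0,1), (1,0,2), (1,2,1), (1,3,0), (1,3,1), (1,3,2), (1,3,5), (1,5,0), (1,5,1), … and 23 more.
Total: 35.

35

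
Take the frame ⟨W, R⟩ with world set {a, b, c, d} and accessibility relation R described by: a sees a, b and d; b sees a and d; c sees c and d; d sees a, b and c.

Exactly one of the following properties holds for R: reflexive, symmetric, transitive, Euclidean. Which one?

Reflexive: no — b is not related to itself.
Symmetric: yes — every pair in R has its reverse in R.
Transitive: no — a R d and d R c, but not a R c.
Euclidean: no — d R a and d R c, but not a R c.
Only symmetric holds.

symmetric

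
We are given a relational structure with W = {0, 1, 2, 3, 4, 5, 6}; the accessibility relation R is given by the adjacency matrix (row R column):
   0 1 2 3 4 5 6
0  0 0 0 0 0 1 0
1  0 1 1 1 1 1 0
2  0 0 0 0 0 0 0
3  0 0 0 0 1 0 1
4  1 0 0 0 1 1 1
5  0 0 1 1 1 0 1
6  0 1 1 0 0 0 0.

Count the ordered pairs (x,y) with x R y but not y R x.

Enumerating: (0,5), (1,2), (1,3), (1,4), (1,5), (3,4), (3,6), (4,0), (4,6), (5,2), (5,3), (5,6), (6,1), (6,2).

14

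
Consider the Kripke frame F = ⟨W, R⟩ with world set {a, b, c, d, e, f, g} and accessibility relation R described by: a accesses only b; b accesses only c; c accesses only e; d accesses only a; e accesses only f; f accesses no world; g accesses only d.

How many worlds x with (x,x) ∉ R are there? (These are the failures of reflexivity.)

Enumerating: a, b, c, d, e, f, g.

7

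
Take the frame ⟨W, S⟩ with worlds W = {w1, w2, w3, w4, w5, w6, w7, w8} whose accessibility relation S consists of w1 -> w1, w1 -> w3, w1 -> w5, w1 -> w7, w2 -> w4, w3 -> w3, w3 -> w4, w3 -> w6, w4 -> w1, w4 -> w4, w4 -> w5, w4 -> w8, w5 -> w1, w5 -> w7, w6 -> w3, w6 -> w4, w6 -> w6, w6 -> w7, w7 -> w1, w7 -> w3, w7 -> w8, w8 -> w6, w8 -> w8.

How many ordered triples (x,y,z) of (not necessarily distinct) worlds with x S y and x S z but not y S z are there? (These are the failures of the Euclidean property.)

Enumerating: (w1,w3,w1), (w1,w3,w5), (w1,w3,w7), (w1,w5,w3), (w1,w5,w5), (w1,w7,w5), (w1,w7,w7), (w3,w4,w3), (w3,w4,w6), (w4,w1,w4), (w4,w1,w8), (w4,w5,w4), … and 19 more.
Total: 31.

31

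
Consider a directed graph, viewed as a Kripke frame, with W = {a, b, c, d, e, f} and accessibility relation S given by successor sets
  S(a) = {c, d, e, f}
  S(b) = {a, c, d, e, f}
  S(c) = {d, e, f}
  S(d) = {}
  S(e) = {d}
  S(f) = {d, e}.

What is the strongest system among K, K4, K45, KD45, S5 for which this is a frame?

Transitive (axiom 4): yes — every two-step S-path is closed by a direct edge.
Euclidean (axiom 5): no — a S d and a S c, but not d S c.
Serial (axiom D): no — d has no S-successor.
Reflexive (axiom T): no — a is not related to itself.
So F validates K, K4; K45 would additionally require S to be Euclidean. The strongest is K4.

K4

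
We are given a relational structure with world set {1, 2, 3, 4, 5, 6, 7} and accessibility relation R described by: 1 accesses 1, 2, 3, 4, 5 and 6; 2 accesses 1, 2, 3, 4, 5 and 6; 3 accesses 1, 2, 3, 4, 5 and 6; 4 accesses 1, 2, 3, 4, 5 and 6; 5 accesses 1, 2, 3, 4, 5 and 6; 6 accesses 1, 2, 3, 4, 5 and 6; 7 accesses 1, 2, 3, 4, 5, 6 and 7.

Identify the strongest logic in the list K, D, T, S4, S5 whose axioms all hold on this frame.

S4

Serial (axiom D): yes — every world has a successor (e.g. 1 R 1).
Reflexive (axiom T): yes — every world is R-related to itself.
Transitive (axiom 4): yes — every two-step R-path is closed by a direct edge.
Euclidean (axiom 5): no — 7 R 1 and 7 R 7, but not 1 R 7.
So F validates K, D, T, S4; S5 would additionally require R to be Euclidean. The strongest is S4.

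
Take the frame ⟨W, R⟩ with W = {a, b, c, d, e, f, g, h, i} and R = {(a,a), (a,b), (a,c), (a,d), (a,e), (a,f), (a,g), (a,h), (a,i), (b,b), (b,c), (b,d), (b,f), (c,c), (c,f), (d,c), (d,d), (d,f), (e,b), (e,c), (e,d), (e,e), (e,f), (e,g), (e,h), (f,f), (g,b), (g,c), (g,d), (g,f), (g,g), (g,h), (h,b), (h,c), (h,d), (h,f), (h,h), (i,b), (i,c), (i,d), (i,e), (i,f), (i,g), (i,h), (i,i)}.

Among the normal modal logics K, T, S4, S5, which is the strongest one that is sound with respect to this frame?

S4

Reflexive (axiom T): yes — every world is R-related to itself.
Transitive (axiom 4): yes — every two-step R-path is closed by a direct edge.
Euclidean (axiom 5): no — a R b and a R e, but not b R e.
So F validates K, T, S4; S5 would additionally require R to be Euclidean. The strongest is S4.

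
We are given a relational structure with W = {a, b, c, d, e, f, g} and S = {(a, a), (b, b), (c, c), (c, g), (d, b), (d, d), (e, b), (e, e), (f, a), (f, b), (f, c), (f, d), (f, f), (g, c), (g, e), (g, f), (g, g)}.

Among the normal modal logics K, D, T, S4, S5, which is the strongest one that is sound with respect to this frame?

T

Serial (axiom D): yes — every world has a successor (e.g. a S a).
Reflexive (axiom T): yes — every world is S-related to itself.
Transitive (axiom 4): no — c S g and g S e, but not c S e.
Euclidean (axiom 5): no — f S a and f S b, but not a S b.
So F validates K, D, T; S4 would additionally require S to be transitive. The strongest is T.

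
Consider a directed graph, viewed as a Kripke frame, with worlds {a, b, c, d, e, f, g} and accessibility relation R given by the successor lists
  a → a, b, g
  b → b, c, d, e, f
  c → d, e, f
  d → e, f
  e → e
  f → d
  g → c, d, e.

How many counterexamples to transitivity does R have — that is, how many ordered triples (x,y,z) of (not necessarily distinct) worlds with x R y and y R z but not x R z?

12

Enumerating: (a,b,c), (a,b,d), (a,b,e), (a,b,f), (a,g,c), (a,g,d), (a,g,e), (d,f,d), (f,d,e), (f,d,f), (g,c,f), (g,d,f).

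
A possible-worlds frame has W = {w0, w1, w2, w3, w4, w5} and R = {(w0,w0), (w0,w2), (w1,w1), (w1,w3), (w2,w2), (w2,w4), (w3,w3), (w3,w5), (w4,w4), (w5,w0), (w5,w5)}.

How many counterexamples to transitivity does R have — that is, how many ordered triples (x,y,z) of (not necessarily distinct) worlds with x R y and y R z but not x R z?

Enumerating: (w0,w2,w4), (w1,w3,w5), (w3,w5,w0), (w5,w0,w2).

4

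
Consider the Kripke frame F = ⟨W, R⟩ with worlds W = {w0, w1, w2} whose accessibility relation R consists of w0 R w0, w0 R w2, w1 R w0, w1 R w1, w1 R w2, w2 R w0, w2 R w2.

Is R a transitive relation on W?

Transitive: yes — every two-step R-path is closed by a direct edge.

Yes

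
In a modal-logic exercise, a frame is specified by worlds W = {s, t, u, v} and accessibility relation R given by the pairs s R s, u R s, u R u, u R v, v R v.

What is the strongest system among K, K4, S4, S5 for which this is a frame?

Transitive (axiom 4): yes — every two-step R-path is closed by a direct edge.
Reflexive (axiom T): no — t is not related to itself.
Euclidean (axiom 5): no — u R s and u R v, but not s R v.
So F validates K, K4; S4 would additionally require R to be reflexive. The strongest is K4.

K4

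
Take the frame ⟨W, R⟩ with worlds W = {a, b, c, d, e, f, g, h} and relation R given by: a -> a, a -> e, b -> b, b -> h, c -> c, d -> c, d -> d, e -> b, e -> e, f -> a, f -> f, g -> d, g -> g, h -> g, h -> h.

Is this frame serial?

Yes

Serial: yes — every world has a successor (e.g. a R a).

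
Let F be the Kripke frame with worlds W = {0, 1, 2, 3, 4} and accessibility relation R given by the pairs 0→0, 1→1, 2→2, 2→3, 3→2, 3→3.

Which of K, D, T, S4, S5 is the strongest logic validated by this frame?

Serial (axiom D): no — 4 has no R-successor.
Reflexive (axiom T): no — 4 is not related to itself.
Transitive (axiom 4): yes — every two-step R-path is closed by a direct edge.
Euclidean (axiom 5): yes — any two successors of a common world are R-related.
So F validates K; D would additionally require R to be serial. The strongest is K.

K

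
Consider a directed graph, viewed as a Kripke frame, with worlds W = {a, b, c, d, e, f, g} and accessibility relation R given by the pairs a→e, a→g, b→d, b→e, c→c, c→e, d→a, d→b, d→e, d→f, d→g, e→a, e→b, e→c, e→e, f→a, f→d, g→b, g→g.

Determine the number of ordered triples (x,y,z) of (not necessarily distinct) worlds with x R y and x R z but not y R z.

33

Enumerating: (a,e,g), (a,g,e), (b,d,d), (b,e,d), (d,a,a), (d,a,b), (d,a,f), (d,b,a), (d,b,b), (d,b,f), (d,b,g), (d,e,f), … and 21 more.
Total: 33.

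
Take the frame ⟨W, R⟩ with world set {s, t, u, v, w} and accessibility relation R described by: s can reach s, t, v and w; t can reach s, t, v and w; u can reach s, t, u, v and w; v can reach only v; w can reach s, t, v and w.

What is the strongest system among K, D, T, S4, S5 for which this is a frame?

Serial (axiom D): yes — every world has a successor (e.g. s R s).
Reflexive (axiom T): yes — every world is R-related to itself.
Transitive (axiom 4): yes — every two-step R-path is closed by a direct edge.
Euclidean (axiom 5): no — s R v and s R t, but not v R t.
So F validates K, D, T, S4; S5 would additionally require R to be Euclidean. The strongest is S4.

S4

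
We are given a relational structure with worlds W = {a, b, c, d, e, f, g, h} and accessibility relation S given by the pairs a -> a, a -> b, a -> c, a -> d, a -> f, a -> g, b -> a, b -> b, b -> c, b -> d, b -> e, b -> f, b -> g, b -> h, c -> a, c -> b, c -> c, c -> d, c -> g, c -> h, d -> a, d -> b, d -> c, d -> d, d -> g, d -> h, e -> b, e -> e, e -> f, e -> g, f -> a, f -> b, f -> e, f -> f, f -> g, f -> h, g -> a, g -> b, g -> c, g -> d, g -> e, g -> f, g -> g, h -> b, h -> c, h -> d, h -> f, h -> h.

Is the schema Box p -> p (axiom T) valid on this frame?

Yes

The schema T characterises exactly the reflexive frames.
Reflexive: yes — every world is S-related to itself.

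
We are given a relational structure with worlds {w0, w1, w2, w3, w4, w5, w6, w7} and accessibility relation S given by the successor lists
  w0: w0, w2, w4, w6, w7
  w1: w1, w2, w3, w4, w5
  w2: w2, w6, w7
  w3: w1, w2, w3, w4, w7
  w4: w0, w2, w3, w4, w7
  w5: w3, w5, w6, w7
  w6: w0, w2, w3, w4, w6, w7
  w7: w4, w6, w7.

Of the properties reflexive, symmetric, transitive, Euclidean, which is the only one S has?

reflexive

Reflexive: yes — every world is S-related to itself.
Symmetric: no — w0 S w2 but not w2 S w0.
Transitive: no — w0 S w4 and w4 S w3, but not w0 S w3.
Euclidean: no — w0 S w2 and w0 S w4, but not w2 S w4.
Only reflexive holds.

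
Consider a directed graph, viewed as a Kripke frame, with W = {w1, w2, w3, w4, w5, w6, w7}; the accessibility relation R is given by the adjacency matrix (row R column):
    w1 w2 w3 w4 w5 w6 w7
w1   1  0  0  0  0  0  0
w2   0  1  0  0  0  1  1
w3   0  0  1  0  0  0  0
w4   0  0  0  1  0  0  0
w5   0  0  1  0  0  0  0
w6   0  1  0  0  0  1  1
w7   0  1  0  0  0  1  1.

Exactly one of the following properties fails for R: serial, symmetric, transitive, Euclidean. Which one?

Serial: yes — every world has a successor (e.g. w1 R w1).
Symmetric: no — w5 R w3 but not w3 R w5.
Transitive: yes — every two-step R-path is closed by a direct edge.
Euclidean: yes — any two successors of a common world are R-related.
Only symmetric fails.

symmetric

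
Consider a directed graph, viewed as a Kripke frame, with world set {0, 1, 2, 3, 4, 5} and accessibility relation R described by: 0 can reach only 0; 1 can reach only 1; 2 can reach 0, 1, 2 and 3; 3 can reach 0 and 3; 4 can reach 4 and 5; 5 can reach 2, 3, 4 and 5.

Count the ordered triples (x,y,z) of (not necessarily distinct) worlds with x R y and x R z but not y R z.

16

Enumerating: (2,0,1), (2,0,2), (2,0,3), (2,1,0), (2,1,2), (2,1,3), (2,3,1), (2,3,2), (3,0,3), (5,2,4), (5,2,5), (5,3,2), (5,3,4), (5,3,5), (5,4,2), (5,4,3).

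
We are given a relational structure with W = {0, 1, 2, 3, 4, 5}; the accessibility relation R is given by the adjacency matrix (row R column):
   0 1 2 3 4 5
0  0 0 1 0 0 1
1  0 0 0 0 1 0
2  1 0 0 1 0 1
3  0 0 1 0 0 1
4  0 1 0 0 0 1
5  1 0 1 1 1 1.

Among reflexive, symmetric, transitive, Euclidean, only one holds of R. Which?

Reflexive: no — 0 is not related to itself.
Symmetric: yes — every pair in R has its reverse in R.
Transitive: no — 0 R 2 and 2 R 3, but not 0 R 3.
Euclidean: no — 2 R 0 and 2 R 3, but not 0 R 3.
Only symmetric holds.

symmetric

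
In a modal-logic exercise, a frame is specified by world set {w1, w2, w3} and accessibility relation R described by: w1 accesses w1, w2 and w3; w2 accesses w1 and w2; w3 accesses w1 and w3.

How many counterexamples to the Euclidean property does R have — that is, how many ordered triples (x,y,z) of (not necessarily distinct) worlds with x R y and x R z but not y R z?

2

Enumerating: (w1,w2,w3), (w1,w3,w2).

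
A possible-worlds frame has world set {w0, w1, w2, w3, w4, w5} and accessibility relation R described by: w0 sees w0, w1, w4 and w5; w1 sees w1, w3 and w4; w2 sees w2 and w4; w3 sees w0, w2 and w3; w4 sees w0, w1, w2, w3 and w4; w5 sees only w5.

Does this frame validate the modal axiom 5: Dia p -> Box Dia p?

No

By correspondence theory, 5 is valid on a frame iff R is Euclidean.
Euclidean: no — w0 R w1 and w0 R w5, but not w1 R w5.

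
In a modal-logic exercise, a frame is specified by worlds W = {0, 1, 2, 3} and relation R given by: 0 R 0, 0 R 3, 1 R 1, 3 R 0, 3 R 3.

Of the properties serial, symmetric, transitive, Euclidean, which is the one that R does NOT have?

serial

Serial: no — 2 has no R-successor.
Symmetric: yes — every pair in R has its reverse in R.
Transitive: yes — every two-step R-path is closed by a direct edge.
Euclidean: yes — any two successors of a common world are R-related.
Only serial fails.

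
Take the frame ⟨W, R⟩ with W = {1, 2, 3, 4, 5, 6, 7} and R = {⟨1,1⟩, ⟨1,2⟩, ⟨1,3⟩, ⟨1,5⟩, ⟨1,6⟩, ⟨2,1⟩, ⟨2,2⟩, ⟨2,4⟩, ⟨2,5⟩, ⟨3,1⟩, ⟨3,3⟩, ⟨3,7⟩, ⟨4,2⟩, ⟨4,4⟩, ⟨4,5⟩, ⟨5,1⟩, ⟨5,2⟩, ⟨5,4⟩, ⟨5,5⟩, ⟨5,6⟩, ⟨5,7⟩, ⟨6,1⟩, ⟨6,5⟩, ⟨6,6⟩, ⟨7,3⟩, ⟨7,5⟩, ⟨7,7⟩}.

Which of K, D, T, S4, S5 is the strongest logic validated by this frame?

Serial (axiom D): yes — every world has a successor (e.g. 1 R 1).
Reflexive (axiom T): yes — every world is R-related to itself.
Transitive (axiom 4): no — 1 R 2 and 2 R 4, but not 1 R 4.
Euclidean (axiom 5): no — 1 R 2 and 1 R 3, but not 2 R 3.
So F validates K, D, T; S4 would additionally require R to be transitive. The strongest is T.

T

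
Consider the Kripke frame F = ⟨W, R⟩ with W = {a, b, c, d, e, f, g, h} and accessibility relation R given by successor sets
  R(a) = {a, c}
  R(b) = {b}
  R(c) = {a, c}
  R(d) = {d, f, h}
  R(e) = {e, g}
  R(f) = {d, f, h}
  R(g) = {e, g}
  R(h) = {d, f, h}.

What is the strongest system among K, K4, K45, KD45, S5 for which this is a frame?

Transitive (axiom 4): yes — every two-step R-path is closed by a direct edge.
Euclidean (axiom 5): yes — any two successors of a common world are R-related.
Serial (axiom D): yes — every world has a successor (e.g. a R a).
Reflexive (axiom T): yes — every world is R-related to itself.
So F validates K, K4, K45, KD45, S5. The strongest is S5.

S5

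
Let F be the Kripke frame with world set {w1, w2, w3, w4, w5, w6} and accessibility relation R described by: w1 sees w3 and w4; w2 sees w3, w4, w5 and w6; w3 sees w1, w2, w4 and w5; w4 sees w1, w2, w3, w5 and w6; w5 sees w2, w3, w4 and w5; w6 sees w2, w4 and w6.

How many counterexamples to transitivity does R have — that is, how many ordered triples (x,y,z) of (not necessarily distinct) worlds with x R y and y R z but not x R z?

Enumerating: (w1,w3,w1), (w1,w3,w2), (w1,w3,w5), (w1,w4,w1), (w1,w4,w2), (w1,w4,w5), (w1,w4,w6), (w2,w3,w1), (w2,w3,w2), (w2,w4,w1), (w2,w4,w2), (w2,w5,w2), … and 21 more.
Total: 33.

33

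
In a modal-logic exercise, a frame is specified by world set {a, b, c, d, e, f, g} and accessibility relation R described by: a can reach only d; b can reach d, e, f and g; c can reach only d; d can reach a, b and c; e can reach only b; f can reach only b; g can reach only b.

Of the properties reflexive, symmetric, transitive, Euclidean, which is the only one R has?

symmetric

Reflexive: no — a is not related to itself.
Symmetric: yes — every pair in R has its reverse in R.
Transitive: no — a R d and d R b, but not a R b.
Euclidean: no — b R d and b R e, but not d R e.
Only symmetric holds.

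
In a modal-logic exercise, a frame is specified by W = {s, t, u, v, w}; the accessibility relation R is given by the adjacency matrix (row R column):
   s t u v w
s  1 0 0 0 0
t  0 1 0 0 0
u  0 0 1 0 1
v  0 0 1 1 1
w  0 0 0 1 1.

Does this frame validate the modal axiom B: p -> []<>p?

No

The schema B characterises exactly the symmetric frames.
Symmetric: no — u R w but not w R u.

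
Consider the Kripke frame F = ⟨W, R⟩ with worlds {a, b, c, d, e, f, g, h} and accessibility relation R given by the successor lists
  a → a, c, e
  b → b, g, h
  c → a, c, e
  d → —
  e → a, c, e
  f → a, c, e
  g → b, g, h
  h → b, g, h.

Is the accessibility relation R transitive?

Yes

Transitive: yes — every two-step R-path is closed by a direct edge.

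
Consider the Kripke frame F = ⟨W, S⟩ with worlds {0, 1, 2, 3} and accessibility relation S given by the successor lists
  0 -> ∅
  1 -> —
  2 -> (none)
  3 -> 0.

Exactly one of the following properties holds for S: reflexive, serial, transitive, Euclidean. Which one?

transitive

Reflexive: no — 0 is not related to itself.
Serial: no — 0 has no S-successor.
Transitive: yes — every two-step S-path is closed by a direct edge.
Euclidean: no — 3 S 0 and 3 S 0, but not 0 S 0.
Only transitive holds.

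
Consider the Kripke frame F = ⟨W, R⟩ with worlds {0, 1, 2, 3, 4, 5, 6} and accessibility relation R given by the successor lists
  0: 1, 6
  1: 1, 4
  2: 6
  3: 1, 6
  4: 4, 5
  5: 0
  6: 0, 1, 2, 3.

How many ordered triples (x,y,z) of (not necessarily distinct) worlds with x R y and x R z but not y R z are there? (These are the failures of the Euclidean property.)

Enumerating: (0,1,6), (0,6,6), (1,4,1), (2,6,6), (3,1,6), (3,6,6), (4,5,4), (4,5,5), (5,0,0), (6,0,0), (6,0,2), (6,0,3), … and 10 more.
Total: 22.

22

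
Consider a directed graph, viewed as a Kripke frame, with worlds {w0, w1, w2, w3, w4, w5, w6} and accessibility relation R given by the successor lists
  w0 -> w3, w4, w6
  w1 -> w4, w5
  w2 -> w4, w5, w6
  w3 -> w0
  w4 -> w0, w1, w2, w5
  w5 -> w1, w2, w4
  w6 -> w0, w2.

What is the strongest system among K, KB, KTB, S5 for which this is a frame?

Symmetric (axiom B): yes — every pair in R has its reverse in R.
Reflexive (axiom T): no — w0 is not related to itself.
Euclidean (axiom 5): no — w0 R w3 and w0 R w4, but not w3 R w4.
So F validates K, KB; KTB would additionally require R to be reflexive. The strongest is KB.

KB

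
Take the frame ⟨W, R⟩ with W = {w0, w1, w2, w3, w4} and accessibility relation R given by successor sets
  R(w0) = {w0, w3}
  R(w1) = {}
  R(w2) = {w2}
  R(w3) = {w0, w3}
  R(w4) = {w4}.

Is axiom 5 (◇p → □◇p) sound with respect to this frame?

Yes

The schema 5 characterises exactly the Euclidean frames.
Euclidean: yes — any two successors of a common world are R-related.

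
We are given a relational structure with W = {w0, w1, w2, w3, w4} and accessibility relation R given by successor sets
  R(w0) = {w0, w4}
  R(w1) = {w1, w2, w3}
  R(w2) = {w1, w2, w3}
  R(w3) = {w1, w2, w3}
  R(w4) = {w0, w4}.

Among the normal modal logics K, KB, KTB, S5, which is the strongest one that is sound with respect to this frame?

Symmetric (axiom B): yes — every pair in R has its reverse in R.
Reflexive (axiom T): yes — every world is R-related to itself.
Euclidean (axiom 5): yes — any two successors of a common world are R-related.
So F validates K, KB, KTB, S5. The strongest is S5.

S5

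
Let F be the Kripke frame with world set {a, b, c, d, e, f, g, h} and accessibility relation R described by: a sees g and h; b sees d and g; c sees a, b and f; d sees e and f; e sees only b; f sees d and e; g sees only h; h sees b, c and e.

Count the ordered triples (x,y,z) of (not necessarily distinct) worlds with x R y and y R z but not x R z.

Enumerating: (a,h,b), (a,h,c), (a,h,e), (b,d,e), (b,d,f), (b,g,h), (c,a,g), (c,a,h), (c,b,d), (c,b,g), (c,f,d), (c,f,e), … and 13 more.
Total: 25.

25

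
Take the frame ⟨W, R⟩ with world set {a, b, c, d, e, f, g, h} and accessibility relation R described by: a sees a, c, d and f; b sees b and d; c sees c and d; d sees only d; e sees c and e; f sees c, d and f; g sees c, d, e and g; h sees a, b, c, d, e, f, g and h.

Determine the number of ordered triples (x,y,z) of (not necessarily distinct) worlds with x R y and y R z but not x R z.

Enumerating: (e,c,d).

1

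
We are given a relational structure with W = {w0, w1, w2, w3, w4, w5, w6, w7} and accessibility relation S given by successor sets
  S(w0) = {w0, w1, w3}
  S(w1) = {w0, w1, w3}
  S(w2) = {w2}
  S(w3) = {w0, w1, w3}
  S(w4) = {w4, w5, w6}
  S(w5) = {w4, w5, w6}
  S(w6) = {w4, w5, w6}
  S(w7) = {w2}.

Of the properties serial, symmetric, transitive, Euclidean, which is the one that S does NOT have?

symmetric

Serial: yes — every world has a successor (e.g. w0 S w0).
Symmetric: no — w7 S w2 but not w2 S w7.
Transitive: yes — every two-step S-path is closed by a direct edge.
Euclidean: yes — any two successors of a common world are S-related.
Only symmetric fails.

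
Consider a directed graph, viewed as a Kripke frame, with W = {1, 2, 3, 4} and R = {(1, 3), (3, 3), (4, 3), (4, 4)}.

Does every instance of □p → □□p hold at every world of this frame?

Yes

Axiom 4 corresponds to the accessibility relation being transitive.
Transitive: yes — every two-step R-path is closed by a direct edge.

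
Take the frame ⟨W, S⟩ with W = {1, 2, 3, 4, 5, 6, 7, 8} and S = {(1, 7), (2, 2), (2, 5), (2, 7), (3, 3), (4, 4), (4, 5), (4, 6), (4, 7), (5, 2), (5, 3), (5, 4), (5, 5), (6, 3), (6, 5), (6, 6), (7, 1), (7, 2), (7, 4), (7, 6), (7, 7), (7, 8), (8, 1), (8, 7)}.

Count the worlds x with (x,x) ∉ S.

2

Enumerating: 1, 8.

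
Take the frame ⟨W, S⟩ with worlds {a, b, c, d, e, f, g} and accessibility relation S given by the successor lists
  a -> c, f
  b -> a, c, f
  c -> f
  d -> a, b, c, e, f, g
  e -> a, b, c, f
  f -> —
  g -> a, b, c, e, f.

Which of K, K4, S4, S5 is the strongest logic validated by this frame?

K4

Transitive (axiom 4): yes — every two-step S-path is closed by a direct edge.
Reflexive (axiom T): no — a is not related to itself.
Euclidean (axiom 5): no — a S f and a S c, but not f S c.
So F validates K, K4; S4 would additionally require S to be reflexive. The strongest is K4.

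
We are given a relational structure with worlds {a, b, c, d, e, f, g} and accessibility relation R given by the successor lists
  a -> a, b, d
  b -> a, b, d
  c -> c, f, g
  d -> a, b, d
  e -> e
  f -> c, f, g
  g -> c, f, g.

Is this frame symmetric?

Yes

Symmetric: yes — every pair in R has its reverse in R.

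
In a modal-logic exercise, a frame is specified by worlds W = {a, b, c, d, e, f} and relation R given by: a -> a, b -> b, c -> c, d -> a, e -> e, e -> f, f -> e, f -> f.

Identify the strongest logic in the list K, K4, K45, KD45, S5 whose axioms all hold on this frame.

Transitive (axiom 4): yes — every two-step R-path is closed by a direct edge.
Euclidean (axiom 5): yes — any two successors of a common world are R-related.
Serial (axiom D): yes — every world has a successor (e.g. a R a).
Reflexive (axiom T): no — d is not related to itself.
So F validates K, K4, K45, KD45; S5 would additionally require R to be reflexive. The strongest is KD45.

KD45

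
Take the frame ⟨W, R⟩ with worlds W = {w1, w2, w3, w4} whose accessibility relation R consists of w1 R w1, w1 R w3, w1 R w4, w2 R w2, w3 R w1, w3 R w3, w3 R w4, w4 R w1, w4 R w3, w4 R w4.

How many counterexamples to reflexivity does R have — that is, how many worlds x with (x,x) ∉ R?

0

R is reflexive; there are no such worlds.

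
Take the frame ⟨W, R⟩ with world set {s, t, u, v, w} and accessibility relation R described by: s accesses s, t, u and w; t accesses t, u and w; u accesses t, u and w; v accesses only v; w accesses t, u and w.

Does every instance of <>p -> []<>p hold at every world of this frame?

No

The schema 5 characterises exactly the Euclidean frames.
Euclidean: no — s R t and s R s, but not t R s.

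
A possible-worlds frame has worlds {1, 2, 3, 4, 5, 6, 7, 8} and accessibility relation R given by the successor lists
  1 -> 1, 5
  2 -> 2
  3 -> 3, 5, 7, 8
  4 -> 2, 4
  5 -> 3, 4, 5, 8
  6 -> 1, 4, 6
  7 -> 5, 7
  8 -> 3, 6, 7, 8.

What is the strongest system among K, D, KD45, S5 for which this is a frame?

D

Serial (axiom D): yes — every world has a successor (e.g. 1 R 1).
Euclidean (axiom 5): no — 3 R 5 and 3 R 7, but not 5 R 7.
Transitive (axiom 4): no — 1 R 5 and 5 R 3, but not 1 R 3.
Reflexive (axiom T): yes — every world is R-related to itself.
So F validates K, D; KD45 would additionally require R to be Euclidean and transitive. The strongest is D.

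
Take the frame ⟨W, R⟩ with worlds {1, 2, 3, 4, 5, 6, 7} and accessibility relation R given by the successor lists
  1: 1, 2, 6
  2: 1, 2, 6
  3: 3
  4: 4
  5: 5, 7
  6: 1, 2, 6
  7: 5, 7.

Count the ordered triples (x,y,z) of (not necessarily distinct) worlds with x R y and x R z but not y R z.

0

R is Euclidean; there are no such tuples.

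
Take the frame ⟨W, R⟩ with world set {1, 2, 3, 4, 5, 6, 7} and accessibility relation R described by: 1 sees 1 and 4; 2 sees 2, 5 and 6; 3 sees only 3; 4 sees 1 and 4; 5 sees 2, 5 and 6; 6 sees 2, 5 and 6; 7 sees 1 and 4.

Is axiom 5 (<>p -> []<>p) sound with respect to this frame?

By correspondence theory, 5 is valid on a frame iff R is Euclidean.
Euclidean: yes — any two successors of a common world are R-related.

Yes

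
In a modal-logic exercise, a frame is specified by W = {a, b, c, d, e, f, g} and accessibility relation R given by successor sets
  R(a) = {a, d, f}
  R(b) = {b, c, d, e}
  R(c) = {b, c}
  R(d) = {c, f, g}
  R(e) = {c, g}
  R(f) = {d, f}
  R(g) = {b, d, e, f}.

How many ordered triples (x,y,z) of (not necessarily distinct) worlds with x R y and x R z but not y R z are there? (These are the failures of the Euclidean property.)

31

Enumerating: (a,d,a), (a,d,d), (a,f,a), (b,c,d), (b,c,e), (b,d,b), (b,d,d), (b,d,e), (b,e,b), (b,e,d), (b,e,e), (d,c,f), … and 19 more.
Total: 31.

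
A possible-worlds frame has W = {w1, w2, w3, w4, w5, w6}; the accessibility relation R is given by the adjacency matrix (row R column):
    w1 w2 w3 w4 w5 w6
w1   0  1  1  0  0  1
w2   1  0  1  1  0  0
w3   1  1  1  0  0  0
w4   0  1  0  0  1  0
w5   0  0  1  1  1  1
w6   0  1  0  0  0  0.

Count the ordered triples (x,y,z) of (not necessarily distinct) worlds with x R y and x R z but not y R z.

27

Enumerating: (w1,w2,w2), (w1,w2,w6), (w1,w3,w6), (w1,w6,w3), (w1,w6,w6), (w2,w1,w1), (w2,w1,w4), (w2,w3,w4), (w2,w4,w1), (w2,w4,w3), (w2,w4,w4), (w3,w1,w1), … and 15 more.
Total: 27.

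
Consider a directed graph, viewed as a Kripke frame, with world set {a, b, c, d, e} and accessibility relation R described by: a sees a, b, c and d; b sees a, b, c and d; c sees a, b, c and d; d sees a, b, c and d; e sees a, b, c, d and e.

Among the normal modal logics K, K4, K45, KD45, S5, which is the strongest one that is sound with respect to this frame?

Transitive (axiom 4): yes — every two-step R-path is closed by a direct edge.
Euclidean (axiom 5): no — e R a and e R e, but not a R e.
Serial (axiom D): yes — every world has a successor (e.g. a R a).
Reflexive (axiom T): yes — every world is R-related to itself.
So F validates K, K4; K45 would additionally require R to be Euclidean. The strongest is K4.

K4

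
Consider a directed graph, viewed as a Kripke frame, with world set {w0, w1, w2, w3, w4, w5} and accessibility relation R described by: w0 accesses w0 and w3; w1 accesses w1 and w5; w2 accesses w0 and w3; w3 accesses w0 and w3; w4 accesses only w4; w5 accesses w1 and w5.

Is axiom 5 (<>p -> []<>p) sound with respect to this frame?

Axiom 5 corresponds to the accessibility relation being Euclidean.
Euclidean: yes — any two successors of a common world are R-related.

Yes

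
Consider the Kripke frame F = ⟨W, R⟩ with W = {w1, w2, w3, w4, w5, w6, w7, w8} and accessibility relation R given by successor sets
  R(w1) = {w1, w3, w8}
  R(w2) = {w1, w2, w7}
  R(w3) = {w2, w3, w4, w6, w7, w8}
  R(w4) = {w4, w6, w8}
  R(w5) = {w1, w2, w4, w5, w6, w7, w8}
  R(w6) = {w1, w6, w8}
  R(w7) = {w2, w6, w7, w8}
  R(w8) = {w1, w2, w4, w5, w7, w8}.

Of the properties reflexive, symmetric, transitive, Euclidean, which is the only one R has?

reflexive

Reflexive: yes — every world is R-related to itself.
Symmetric: no — w1 R w3 but not w3 R w1.
Transitive: no — w1 R w3 and w3 R w2, but not w1 R w2.
Euclidean: no — w1 R w8 and w1 R w3, but not w8 R w3.
Only reflexive holds.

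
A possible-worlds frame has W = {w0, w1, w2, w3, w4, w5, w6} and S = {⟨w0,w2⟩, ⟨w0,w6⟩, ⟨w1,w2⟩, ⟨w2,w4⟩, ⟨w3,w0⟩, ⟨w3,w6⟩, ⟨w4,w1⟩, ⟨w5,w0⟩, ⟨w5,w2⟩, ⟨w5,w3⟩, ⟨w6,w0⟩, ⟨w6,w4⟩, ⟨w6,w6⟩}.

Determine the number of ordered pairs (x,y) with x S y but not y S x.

Enumerating: (w0,w2), (w1,w2), (w2,w4), (w3,w0), (w3,w6), (w4,w1), (w5,w0), (w5,w2), (w5,w3), (w6,w4).

10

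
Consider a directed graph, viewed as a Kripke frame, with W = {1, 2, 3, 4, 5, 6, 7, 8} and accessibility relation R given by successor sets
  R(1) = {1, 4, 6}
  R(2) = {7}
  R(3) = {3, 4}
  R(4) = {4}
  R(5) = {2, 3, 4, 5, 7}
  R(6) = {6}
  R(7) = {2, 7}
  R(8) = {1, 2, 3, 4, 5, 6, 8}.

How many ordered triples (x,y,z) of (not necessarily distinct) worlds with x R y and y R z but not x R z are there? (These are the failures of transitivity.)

Enumerating: (2,7,2), (8,2,7), (8,5,7).

3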